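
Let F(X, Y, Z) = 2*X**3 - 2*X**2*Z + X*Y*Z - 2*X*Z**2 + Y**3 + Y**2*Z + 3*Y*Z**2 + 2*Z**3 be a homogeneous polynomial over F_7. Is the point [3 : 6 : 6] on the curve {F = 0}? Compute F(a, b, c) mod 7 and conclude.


F(3,6,6) ≡ 6 (mod 7); P is NOT on the curve.

Evaluate F(3, 6, 6) term-by-term (mod 7).
  2*X**3 ↦ 2·27·1·1 = 54
  -2*X**2*Z ↦ -2·9·1·6 = -108
  X*Y*Z ↦ 1·3·6·6 = 108
  -2*X*Z**2 ↦ -2·3·1·36 = -216
  Y**3 ↦ 1·1·216·1 = 216
  Y**2*Z ↦ 1·1·36·6 = 216
  3*Y*Z**2 ↦ 3·1·6·36 = 648
  2*Z**3 ↦ 2·1·1·216 = 432
Sum: F(3, 6, 6) = (54) + (-108) + (108) + (-216) + (216) + (216) + (648) + (432) = 1350.
Reducing mod 7: 1350 ≡ 6 (mod 7).
Since F(a, b, c) ≡ 6 ≠ 0 (mod 7), P does NOT lie on the curve.


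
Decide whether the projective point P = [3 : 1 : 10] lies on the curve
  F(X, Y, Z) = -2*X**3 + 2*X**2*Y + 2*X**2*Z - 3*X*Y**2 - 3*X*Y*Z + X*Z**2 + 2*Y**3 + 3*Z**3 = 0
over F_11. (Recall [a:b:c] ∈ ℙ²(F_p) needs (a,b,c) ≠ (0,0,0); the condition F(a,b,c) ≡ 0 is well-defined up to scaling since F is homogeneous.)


F(3,1,10) ≡ 3 (mod 11); P is NOT on the curve.

Evaluate F(3, 1, 10) term-by-term (mod 11).
  -2*X**3 ↦ -2·27·1·1 = -54
  2*X**2*Y ↦ 2·9·1·1 = 18
  2*X**2*Z ↦ 2·9·1·10 = 180
  -3*X*Y**2 ↦ -3·3·1·1 = -9
  -3*X*Y*Z ↦ -3·3·1·10 = -90
  X*Z**2 ↦ 1·3·1·100 = 300
  2*Y**3 ↦ 2·1·1·1 = 2
  3*Z**3 ↦ 3·1·1·1000 = 3000
Sum: F(3, 1, 10) = (-54) + (18) + (180) + (-9) + (-90) + (300) + (2) + (3000) = 3347.
Reducing mod 11: 3347 ≡ 3 (mod 11).
Since F(a, b, c) ≡ 3 ≠ 0 (mod 11), P does NOT lie on the curve.


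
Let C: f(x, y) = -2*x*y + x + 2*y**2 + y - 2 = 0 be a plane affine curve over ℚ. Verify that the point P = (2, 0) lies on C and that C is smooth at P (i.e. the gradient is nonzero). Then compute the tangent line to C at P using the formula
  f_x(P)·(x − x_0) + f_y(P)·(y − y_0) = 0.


Tangent line at P: x - 3*y - 2 = 0.

Step 1: f(2, 0) = 0, so P lies on C.
Step 2: partial derivatives
  f_x(x, y) = 1 - 2*y, f_y(x, y) = -2*x + 4*y + 1.
  f_x(P) = 1, f_y(P) = -3 (gradient nonzero, so P is smooth).
Step 3: tangent line at P: 1·(x − 2) + -3·(y − 0) = 0.
Expanding: x - 3*y - 2 = 0.


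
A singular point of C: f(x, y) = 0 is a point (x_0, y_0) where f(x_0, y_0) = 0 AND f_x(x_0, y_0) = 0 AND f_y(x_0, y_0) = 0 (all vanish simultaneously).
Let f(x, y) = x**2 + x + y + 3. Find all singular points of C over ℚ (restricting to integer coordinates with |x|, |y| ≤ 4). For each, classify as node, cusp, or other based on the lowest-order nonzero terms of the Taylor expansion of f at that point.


No singular points in the scanned grid; C is smooth there.

Compute partial derivatives:
  f_x = 2*x + 1.
  f_y = 1.
f_y = 1 is a nonzero constant, so f_y never vanishes: no point (x, y) can satisfy f = f_x = f_y = 0. In particular no (x, y) ∈ {−4, ..., 4}² is singular; the curve is smooth.


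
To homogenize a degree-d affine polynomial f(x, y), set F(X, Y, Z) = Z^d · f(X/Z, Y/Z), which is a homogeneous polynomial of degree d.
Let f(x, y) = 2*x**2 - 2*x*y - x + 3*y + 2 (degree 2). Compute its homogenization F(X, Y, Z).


F(X, Y, Z) = 2*X**2 - 2*X*Y - X*Z + 3*Y*Z + 2*Z**2

deg(f) = 2.
Substitute x = X/Z, y = Y/Z into f, then multiply by Z^2.
  monomial 2·x^2·y^0 ↦ 2·X^2·Y^0·Z^0.
  monomial -2·x^1·y^1 ↦ -2·X^1·Y^1·Z^0.
  monomial -1·x^1·y^0 ↦ -1·X^1·Y^0·Z^1.
  monomial 3·x^0·y^1 ↦ 3·X^0·Y^1·Z^1.
  monomial 2·x^0·y^0 ↦ 2·X^0·Y^0·Z^2.
Collecting: F(X, Y, Z) = 2*X**2 - 2*X*Y - X*Z + 3*Y*Z + 2*Z**2.


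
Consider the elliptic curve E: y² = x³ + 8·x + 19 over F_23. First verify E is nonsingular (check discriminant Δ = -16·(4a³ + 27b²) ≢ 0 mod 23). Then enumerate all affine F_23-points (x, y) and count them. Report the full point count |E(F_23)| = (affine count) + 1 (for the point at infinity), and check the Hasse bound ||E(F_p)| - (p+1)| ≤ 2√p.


Affine points = {(3, 1), (3, 22), (4, 0), (5, 0), (7, 2), (7, 21), (10, 8), (10, 15), (11, 9), (11, 14), (12, 7), (12, 16), (14, 0), (15, 8), (15, 15), (17, 10), (17, 13), (21, 8), (21, 15)}; affine count = 19; |E(F_23)| = 20.

Discriminant check: Δ ∝ 4a³ + 27b² = 4·8³ + 27·19² = 4·512 + 27·361 ≡ 19 (mod 23). Nonzero ⇒ E is nonsingular.
For each x ∈ F_23, compute rhs = x³ + 8·x + 19 mod 23, then count y ∈ F_23 with y² ≡ rhs.
  x = 0: rhs = 19, matching y values: none (0 points).
  x = 1: rhs = 5, matching y values: none (0 points).
  x = 2: rhs = 20, matching y values: none (0 points).
  x = 3: rhs = 1, matching y values: 1, 22 (2 points).
  x = 4: rhs = 0, matching y values: 0 (1 points).
  x = 5: rhs = 0, matching y values: 0 (1 points).
  x = 6: rhs = 7, matching y values: none (0 points).
  x = 7: rhs = 4, matching y values: 2, 21 (2 points).
  x = 8: rhs = 20, matching y values: none (0 points).
  x = 9: rhs = 15, matching y values: none (0 points).
  x = 10: rhs = 18, matching y values: 8, 15 (2 points).
  x = 11: rhs = 12, matching y values: 9, 14 (2 points).
  x = 12: rhs = 3, matching y values: 7, 16 (2 points).
  x = 13: rhs = 20, matching y values: none (0 points).
  x = 14: rhs = 0, matching y values: 0 (1 points).
  x = 15: rhs = 18, matching y values: 8, 15 (2 points).
  x = 16: rhs = 11, matching y values: none (0 points).
  x = 17: rhs = 8, matching y values: 10, 13 (2 points).
  x = 18: rhs = 15, matching y values: none (0 points).
  x = 19: rhs = 15, matching y values: none (0 points).
  x = 20: rhs = 14, matching y values: none (0 points).
  x = 21: rhs = 18, matching y values: 8, 15 (2 points).
  x = 22: rhs = 10, matching y values: none (0 points).
Total affine count: 19.
Full point count |E(F_23)| = 19 + 1 = 20.
Hasse bound: |20 − (23+1)| = |-4| = 4 ≤ 2√23 ≈ 9.5917 ✓.


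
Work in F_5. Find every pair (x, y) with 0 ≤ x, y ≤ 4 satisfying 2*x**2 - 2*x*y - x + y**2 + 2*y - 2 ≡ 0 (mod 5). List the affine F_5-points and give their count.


Affine F_5-points: {(1, 1), (1, 4), (3, 1), (3, 3)}; count = 4.

For each of the 25 pairs (x, y) ∈ F_5², evaluate f(x, y) mod 5. Record the zeros.
  x = 0: [0↦3, 1↦1, 2↦1, 3↦3, 4↦2]  zeros at y ∈ ∅
  x = 1: [0↦4, 1↦0, 2↦3, 3↦3, 4↦0]  zeros at y ∈ {1, 4}
  x = 2: [0↦4, 1↦3, 2↦4, 3↦2, 4↦2]  zeros at y ∈ ∅
  x = 3: [0↦3, 1↦0, 2↦4, 3↦0, 4↦3]  zeros at y ∈ {1, 3}
  x = 4: [0↦1, 1↦1, 2↦3, 3↦2, 4↦3]  zeros at y ∈ ∅
Collecting zeros: affine points = {(1, 1), (1, 4), (3, 1), (3, 3)}.
Total count |C(F_5)_aff| = 4.


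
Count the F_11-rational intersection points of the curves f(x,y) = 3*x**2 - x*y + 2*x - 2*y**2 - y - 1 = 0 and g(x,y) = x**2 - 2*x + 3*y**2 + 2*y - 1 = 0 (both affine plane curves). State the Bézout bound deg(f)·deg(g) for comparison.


Common zeros: {(5, 9)}; count = 1; Bézout bound = 4.

deg(f) = 2, deg(g) = 2, so Bézout bound = 4.
Scan x ∈ F_11. For each x, list the y ∈ F_11 with f(x, y) ≡ 0 and those with g(x, y) ≡ 0 (mod 11); the common zeros in that column are the intersection.
  x = 0: f ≡ 0 at y ∈ {2, 3}; g ≡ 0 at y ∈ {4, 10}; common: ∅.
  x = 1: f ≡ 0 at y ∈ {1, 9}; g ≡ 0 at y ∈ ∅; common: ∅.
  x = 2: f ≡ 0 at y ∈ ∅; g ≡ 0 at y ∈ {4, 10}; common: ∅.
  x = 3: f ≡ 0 at y ∈ ∅; g ≡ 0 at y ∈ ∅; common: ∅.
  x = 4: f ≡ 0 at y ∈ {0, 3}; g ≡ 0 at y ∈ ∅; common: ∅.
  x = 5: f ≡ 0 at y ∈ {9, 10}; g ≡ 0 at y ∈ {5, 9}; common: {9}.
  x = 6: f ≡ 0 at y ∈ {1}; g ≡ 0 at y ∈ {6, 8}; common: ∅.
  x = 7: f ≡ 0 at y ∈ ∅; g ≡ 0 at y ∈ {6, 8}; common: ∅.
  x = 8: f ≡ 0 at y ∈ ∅; g ≡ 0 at y ∈ {5, 9}; common: ∅.
  x = 9: f ≡ 0 at y ∈ ∅; g ≡ 0 at y ∈ ∅; common: ∅.
  x = 10: f ≡ 0 at y ∈ {0}; g ≡ 0 at y ∈ ∅; common: ∅.
Collecting: common zeros = {(5, 9)}, so the count is 1.
Comparison with the Bézout bound: 1 ≤ 4 = deg(f)·deg(g), as expected for curves with no common component (the affine F_11-count falls short of the bound because intersections may lie at infinity, over extension fields, or carry multiplicity).


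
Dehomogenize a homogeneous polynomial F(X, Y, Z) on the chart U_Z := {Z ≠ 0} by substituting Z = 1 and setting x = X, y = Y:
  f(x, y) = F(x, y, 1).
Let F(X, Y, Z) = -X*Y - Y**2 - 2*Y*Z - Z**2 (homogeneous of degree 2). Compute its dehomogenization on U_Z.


f(x, y) = -x*y - y**2 - 2*y - 1

On U_Z we set Z = 1. Each monomial c·X^i·Y^j·Z^k in F becomes c·x^i·y^j·1^k = c·x^i·y^j.
Substituting Z = 1: F(X, Y, 1) = -x*y - y**2 - 2*y - 1.
Note: deg(f) ≤ deg(F) = 2; strict inequality happens when F is divisible by Z (lost terms).


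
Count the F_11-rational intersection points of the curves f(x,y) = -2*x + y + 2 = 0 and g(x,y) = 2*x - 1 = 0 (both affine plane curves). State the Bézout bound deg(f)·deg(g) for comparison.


Common zeros: {(6, 10)}; count = 1; Bézout bound = 1.

deg(f) = 1, deg(g) = 1, so Bézout bound = 1.
Scan x ∈ F_11. For each x, list the y ∈ F_11 with f(x, y) ≡ 0 and those with g(x, y) ≡ 0 (mod 11); the common zeros in that column are the intersection.
  x = 0: f ≡ 0 at y ∈ {9}; g ≡ 0 at y ∈ ∅; common: ∅.
  x = 1: f ≡ 0 at y ∈ {0}; g ≡ 0 at y ∈ ∅; common: ∅.
  x = 2: f ≡ 0 at y ∈ {2}; g ≡ 0 at y ∈ ∅; common: ∅.
  x = 3: f ≡ 0 at y ∈ {4}; g ≡ 0 at y ∈ ∅; common: ∅.
  x = 4: f ≡ 0 at y ∈ {6}; g ≡ 0 at y ∈ ∅; common: ∅.
  x = 5: f ≡ 0 at y ∈ {8}; g ≡ 0 at y ∈ ∅; common: ∅.
  x = 6: f ≡ 0 at y ∈ {10}; g ≡ 0 at y ∈ {0, 1, 2, 3, 4, 5, 6, 7, 8, 9, 10}; common: {10}.
  x = 7: f ≡ 0 at y ∈ {1}; g ≡ 0 at y ∈ ∅; common: ∅.
  x = 8: f ≡ 0 at y ∈ {3}; g ≡ 0 at y ∈ ∅; common: ∅.
  x = 9: f ≡ 0 at y ∈ {5}; g ≡ 0 at y ∈ ∅; common: ∅.
  x = 10: f ≡ 0 at y ∈ {7}; g ≡ 0 at y ∈ ∅; common: ∅.
Collecting: common zeros = {(6, 10)}, so the count is 1.
Comparison with the Bézout bound: 1 ≤ 1 = deg(f)·deg(g), as expected for curves with no common component (the bound is attained).


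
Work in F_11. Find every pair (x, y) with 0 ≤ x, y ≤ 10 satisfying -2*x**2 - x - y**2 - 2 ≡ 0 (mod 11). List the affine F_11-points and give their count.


Affine F_11-points: {(0, 3), (0, 8), (5, 3), (5, 8), (7, 5), (7, 6), (8, 4), (8, 7), (9, 5), (9, 6)}; count = 10.

For each of the 121 pairs (x, y) ∈ F_11², evaluate f(x, y) mod 11. Record the zeros.
  x = 0: [0↦9, 1↦8, 2↦5, 3↦0, 4↦4, 5↦6, 6↦6, 7↦4, 8↦0, 9↦5, 10↦8]  zeros at y ∈ {3, 8}
  x = 1: [0↦6, 1↦5, 2↦2, 3↦8, 4↦1, 5↦3, 6↦3, 7↦1, 8↦8, 9↦2, 10↦5]  zeros at y ∈ ∅
  x = 2: [0↦10, 1↦9, 2↦6, 3↦1, 4↦5, 5↦7, 6↦7, 7↦5, 8↦1, 9↦6, 10↦9]  zeros at y ∈ ∅
  x = 3: [0↦10, 1↦9, 2↦6, 3↦1, 4↦5, 5↦7, 6↦7, 7↦5, 8↦1, 9↦6, 10↦9]  zeros at y ∈ ∅
  x = 4: [0↦6, 1↦5, 2↦2, 3↦8, 4↦1, 5↦3, 6↦3, 7↦1, 8↦8, 9↦2, 10↦5]  zeros at y ∈ ∅
  x = 5: [0↦9, 1↦8, 2↦5, 3↦0, 4↦4, 5↦6, 6↦6, 7↦4, 8↦0, 9↦5, 10↦8]  zeros at y ∈ {3, 8}
  x = 6: [0↦8, 1↦7, 2↦4, 3↦10, 4↦3, 5↦5, 6↦5, 7↦3, 8↦10, 9↦4, 10↦7]  zeros at y ∈ ∅
  x = 7: [0↦3, 1↦2, 2↦10, 3↦5, 4↦9, 5↦0, 6↦0, 7↦9, 8↦5, 9↦10, 10↦2]  zeros at y ∈ {5, 6}
  x = 8: [0↦5, 1↦4, 2↦1, 3↦7, 4↦0, 5↦2, 6↦2, 7↦0, 8↦7, 9↦1, 10↦4]  zeros at y ∈ {4, 7}
  x = 9: [0↦3, 1↦2, 2↦10, 3↦5, 4↦9, 5↦0, 6↦0, 7↦9, 8↦5, 9↦10, 10↦2]  zeros at y ∈ {5, 6}
  x = 10: [0↦8, 1↦7, 2↦4, 3↦10, 4↦3, 5↦5, 6↦5, 7↦3, 8↦10, 9↦4, 10↦7]  zeros at y ∈ ∅
Collecting zeros: affine points = {(0, 3), (0, 8), (5, 3), (5, 8), (7, 5), (7, 6), (8, 4), (8, 7), (9, 5), (9, 6)}.
Total count |C(F_11)_aff| = 10.


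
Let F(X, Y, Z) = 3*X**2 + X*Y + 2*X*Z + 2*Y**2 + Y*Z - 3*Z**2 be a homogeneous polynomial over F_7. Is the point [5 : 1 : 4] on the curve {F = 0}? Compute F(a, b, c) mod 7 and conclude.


F(5,1,4) ≡ 1 (mod 7); P is NOT on the curve.

Evaluate F(5, 1, 4) term-by-term (mod 7).
  3*X**2 ↦ 3·25·1·1 = 75
  X*Y ↦ 1·5·1·1 = 5
  2*X*Z ↦ 2·5·1·4 = 40
  2*Y**2 ↦ 2·1·1·1 = 2
  Y*Z ↦ 1·1·1·4 = 4
  -3*Z**2 ↦ -3·1·1·16 = -48
Sum: F(5, 1, 4) = (75) + (5) + (40) + (2) + (4) + (-48) = 78.
Reducing mod 7: 78 ≡ 1 (mod 7).
Since F(a, b, c) ≡ 1 ≠ 0 (mod 7), P does NOT lie on the curve.


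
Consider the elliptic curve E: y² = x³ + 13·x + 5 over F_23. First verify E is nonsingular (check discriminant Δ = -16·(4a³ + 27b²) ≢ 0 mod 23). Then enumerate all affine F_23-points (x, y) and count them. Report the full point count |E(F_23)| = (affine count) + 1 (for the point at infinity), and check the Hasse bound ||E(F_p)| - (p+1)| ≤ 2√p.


Affine points = {(2, 4), (2, 19), (3, 5), (3, 18), (4, 11), (4, 12), (6, 0), (7, 5), (7, 18), (8, 0), (9, 0), (10, 10), (10, 13), (12, 7), (12, 16), (13, 5), (13, 18), (16, 10), (16, 13), (19, 2), (19, 21), (20, 10), (20, 13)}; affine count = 23; |E(F_23)| = 24.

Discriminant check: Δ ∝ 4a³ + 27b² = 4·13³ + 27·5² = 4·2197 + 27·25 ≡ 10 (mod 23). Nonzero ⇒ E is nonsingular.
For each x ∈ F_23, compute rhs = x³ + 13·x + 5 mod 23, then count y ∈ F_23 with y² ≡ rhs.
  x = 0: rhs = 5, matching y values: none (0 points).
  x = 1: rhs = 19, matching y values: none (0 points).
  x = 2: rhs = 16, matching y values: 4, 19 (2 points).
  x = 3: rhs = 2, matching y values: 5, 18 (2 points).
  x = 4: rhs = 6, matching y values: 11, 12 (2 points).
  x = 5: rhs = 11, matching y values: none (0 points).
  x = 6: rhs = 0, matching y values: 0 (1 points).
  x = 7: rhs = 2, matching y values: 5, 18 (2 points).
  x = 8: rhs = 0, matching y values: 0 (1 points).
  x = 9: rhs = 0, matching y values: 0 (1 points).
  x = 10: rhs = 8, matching y values: 10, 13 (2 points).
  x = 11: rhs = 7, matching y values: none (0 points).
  x = 12: rhs = 3, matching y values: 7, 16 (2 points).
  x = 13: rhs = 2, matching y values: 5, 18 (2 points).
  x = 14: rhs = 10, matching y values: none (0 points).
  x = 15: rhs = 10, matching y values: none (0 points).
  x = 16: rhs = 8, matching y values: 10, 13 (2 points).
  x = 17: rhs = 10, matching y values: none (0 points).
  x = 18: rhs = 22, matching y values: none (0 points).
  x = 19: rhs = 4, matching y values: 2, 21 (2 points).
  x = 20: rhs = 8, matching y values: 10, 13 (2 points).
  x = 21: rhs = 17, matching y values: none (0 points).
  x = 22: rhs = 14, matching y values: none (0 points).
Total affine count: 23.
Full point count |E(F_23)| = 23 + 1 = 24.
Hasse bound: |24 − (23+1)| = |0| = 0 ≤ 2√23 ≈ 9.5917 ✓.


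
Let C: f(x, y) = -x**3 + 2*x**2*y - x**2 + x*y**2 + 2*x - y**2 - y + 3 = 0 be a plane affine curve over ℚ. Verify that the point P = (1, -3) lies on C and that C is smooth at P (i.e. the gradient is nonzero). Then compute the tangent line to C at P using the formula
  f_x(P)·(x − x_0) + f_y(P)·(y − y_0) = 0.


Tangent line at P: -6*x + y + 9 = 0.

Step 1: f(1, -3) = 0, so P lies on C.
Step 2: partial derivatives
  f_x(x, y) = -3*x**2 + 4*x*y - 2*x + y**2 + 2, f_y(x, y) = 2*x**2 + 2*x*y - 2*y - 1.
  f_x(P) = -6, f_y(P) = 1 (gradient nonzero, so P is smooth).
Step 3: tangent line at P: -6·(x − 1) + 1·(y − -3) = 0.
Expanding: -6*x + y + 9 = 0.


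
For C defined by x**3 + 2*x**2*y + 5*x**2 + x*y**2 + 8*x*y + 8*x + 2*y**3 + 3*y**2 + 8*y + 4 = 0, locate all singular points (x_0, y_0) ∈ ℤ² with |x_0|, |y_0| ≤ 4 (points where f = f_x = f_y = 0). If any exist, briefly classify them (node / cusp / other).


Singular points: {(-2, 0)}; classification: node.

Compute partial derivatives:
  f_x = 3*x**2 + 4*x*y + 10*x + y**2 + 8*y + 8.
  f_y = 2*x**2 + 2*x*y + 8*x + 6*y**2 + 6*y + 8.
Scan x_0 ∈ {−4, ..., 4}. For each x_0, f_y(x_0, y) is a polynomial in y; find its integer roots y ∈ {−4, ..., 4}, then test f_x and f at those candidates.
  x = -4: f_y(-4, y) = 6*y**2 - 2*y + 8; no integer root y with |y| ≤ 4.
  x = -3: f_y(-3, y) = 6*y**2 + 2; no integer root y with |y| ≤ 4.
  x = -2: f_y(-2, y) = 6*y**2 + 2*y; vanishes at y ∈ {0}. (-2, 0): f_x = 0, f = 0 — SINGULAR.
  x = -1: f_y(-1, y) = 6*y**2 + 4*y + 2; no integer root y with |y| ≤ 4.
  x = 0: f_y(0, y) = 6*y**2 + 6*y + 8; no integer root y with |y| ≤ 4.
  x = 1: f_y(1, y) = 6*y**2 + 8*y + 18; no integer root y with |y| ≤ 4.
  x = 2: f_y(2, y) = 6*y**2 + 10*y + 32; no integer root y with |y| ≤ 4.
  x = 3: f_y(3, y) = 6*y**2 + 12*y + 50; no integer root y with |y| ≤ 4.
  x = 4: f_y(4, y) = 6*y**2 + 14*y + 72; no integer root y with |y| ≤ 4.
Only singular point on the grid: (-2, 0).
Classify: substitute x = -2 + u, y = 0 + v and expand: f = u**3 + 2*u**2*v - u**2 + u*v**2 + 2*v**3 + v**2.
No constant or linear terms (consistent with a singular point). Quadratic part: -u**2 + v**2. Cubic part: u**3 + 2*u**2*v + u*v**2 + 2*v**3.
The quadratic part v**2 - u**2 = (v − u)(v + u) splits into two distinct linear factors, so there are two distinct tangent lines y − 0 = ±(x − -2) — this is a node (ordinary double point).
Classification: node.


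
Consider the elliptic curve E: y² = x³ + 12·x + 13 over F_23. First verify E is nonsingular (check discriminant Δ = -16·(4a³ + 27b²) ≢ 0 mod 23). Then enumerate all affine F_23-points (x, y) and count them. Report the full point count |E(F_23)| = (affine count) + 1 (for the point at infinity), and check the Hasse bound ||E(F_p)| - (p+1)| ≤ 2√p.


Affine points = {(0, 6), (0, 17), (1, 7), (1, 16), (6, 5), (6, 18), (7, 7), (7, 16), (8, 0), (10, 11), (10, 12), (11, 2), (11, 21), (14, 2), (14, 21), (15, 7), (15, 16), (16, 0), (17, 1), (17, 22), (18, 9), (18, 14), (19, 4), (19, 19), (21, 2), (21, 21), (22, 0)}; affine count = 27; |E(F_23)| = 28.

Discriminant check: Δ ∝ 4a³ + 27b² = 4·12³ + 27·13² = 4·1728 + 27·169 ≡ 21 (mod 23). Nonzero ⇒ E is nonsingular.
For each x ∈ F_23, compute rhs = x³ + 12·x + 13 mod 23, then count y ∈ F_23 with y² ≡ rhs.
  x = 0: rhs = 13, matching y values: 6, 17 (2 points).
  x = 1: rhs = 3, matching y values: 7, 16 (2 points).
  x = 2: rhs = 22, matching y values: none (0 points).
  x = 3: rhs = 7, matching y values: none (0 points).
  x = 4: rhs = 10, matching y values: none (0 points).
  x = 5: rhs = 14, matching y values: none (0 points).
  x = 6: rhs = 2, matching y values: 5, 18 (2 points).
  x = 7: rhs = 3, matching y values: 7, 16 (2 points).
  x = 8: rhs = 0, matching y values: 0 (1 points).
  x = 9: rhs = 22, matching y values: none (0 points).
  x = 10: rhs = 6, matching y values: 11, 12 (2 points).
  x = 11: rhs = 4, matching y values: 2, 21 (2 points).
  x = 12: rhs = 22, matching y values: none (0 points).
  x = 13: rhs = 20, matching y values: none (0 points).
  x = 14: rhs = 4, matching y values: 2, 21 (2 points).
  x = 15: rhs = 3, matching y values: 7, 16 (2 points).
  x = 16: rhs = 0, matching y values: 0 (1 points).
  x = 17: rhs = 1, matching y values: 1, 22 (2 points).
  x = 18: rhs = 12, matching y values: 9, 14 (2 points).
  x = 19: rhs = 16, matching y values: 4, 19 (2 points).
  x = 20: rhs = 19, matching y values: none (0 points).
  x = 21: rhs = 4, matching y values: 2, 21 (2 points).
  x = 22: rhs = 0, matching y values: 0 (1 points).
Total affine count: 27.
Full point count |E(F_23)| = 27 + 1 = 28.
Hasse bound: |28 − (23+1)| = |4| = 4 ≤ 2√23 ≈ 9.5917 ✓.


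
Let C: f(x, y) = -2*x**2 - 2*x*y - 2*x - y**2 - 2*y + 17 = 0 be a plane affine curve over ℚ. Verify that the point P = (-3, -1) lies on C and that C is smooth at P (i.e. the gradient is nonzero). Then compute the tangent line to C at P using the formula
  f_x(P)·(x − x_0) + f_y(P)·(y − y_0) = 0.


Tangent line at P: 12*x + 6*y + 42 = 0.

Step 1: f(-3, -1) = 0, so P lies on C.
Step 2: partial derivatives
  f_x(x, y) = -4*x - 2*y - 2, f_y(x, y) = -2*x - 2*y - 2.
  f_x(P) = 12, f_y(P) = 6 (gradient nonzero, so P is smooth).
Step 3: tangent line at P: 12·(x − -3) + 6·(y − -1) = 0.
Expanding: 12*x + 6*y + 42 = 0.


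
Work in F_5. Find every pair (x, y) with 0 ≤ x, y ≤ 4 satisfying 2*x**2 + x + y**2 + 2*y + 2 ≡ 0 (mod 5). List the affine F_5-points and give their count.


Affine F_5-points: {(0, 1), (0, 2), (1, 0), (1, 3), (2, 1), (2, 2)}; count = 6.

For each of the 25 pairs (x, y) ∈ F_5², evaluate f(x, y) mod 5. Record the zeros.
  x = 0: [0↦2, 1↦0, 2↦0, 3↦2, 4↦1]  zeros at y ∈ {1, 2}
  x = 1: [0↦0, 1↦3, 2↦3, 3↦0, 4↦4]  zeros at y ∈ {0, 3}
  x = 2: [0↦2, 1↦0, 2↦0, 3↦2, 4↦1]  zeros at y ∈ {1, 2}
  x = 3: [0↦3, 1↦1, 2↦1, 3↦3, 4↦2]  zeros at y ∈ ∅
  x = 4: [0↦3, 1↦1, 2↦1, 3↦3, 4↦2]  zeros at y ∈ ∅
Collecting zeros: affine points = {(0, 1), (0, 2), (1, 0), (1, 3), (2, 1), (2, 2)}.
Total count |C(F_5)_aff| = 6.


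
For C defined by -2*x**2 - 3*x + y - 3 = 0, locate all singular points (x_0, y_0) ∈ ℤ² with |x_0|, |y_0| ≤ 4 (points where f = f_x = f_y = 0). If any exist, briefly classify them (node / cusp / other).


No singular points in the scanned grid; C is smooth there.

Compute partial derivatives:
  f_x = -4*x - 3.
  f_y = 1.
f_y = 1 is a nonzero constant, so f_y never vanishes: no point (x, y) can satisfy f = f_x = f_y = 0. In particular no (x, y) ∈ {−4, ..., 4}² is singular; the curve is smooth.


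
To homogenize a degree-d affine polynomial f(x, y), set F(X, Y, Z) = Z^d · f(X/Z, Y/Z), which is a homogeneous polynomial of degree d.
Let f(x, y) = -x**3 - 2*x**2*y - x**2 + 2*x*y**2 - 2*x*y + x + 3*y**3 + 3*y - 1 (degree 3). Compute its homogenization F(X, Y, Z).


F(X, Y, Z) = -X**3 - 2*X**2*Y - X**2*Z + 2*X*Y**2 - 2*X*Y*Z + X*Z**2 + 3*Y**3 + 3*Y*Z**2 - Z**3

deg(f) = 3.
Substitute x = X/Z, y = Y/Z into f, then multiply by Z^3.
  monomial -1·x^3·y^0 ↦ -1·X^3·Y^0·Z^0.
  monomial -2·x^2·y^1 ↦ -2·X^2·Y^1·Z^0.
  monomial -1·x^2·y^0 ↦ -1·X^2·Y^0·Z^1.
  monomial 2·x^1·y^2 ↦ 2·X^1·Y^2·Z^0.
  monomial -2·x^1·y^1 ↦ -2·X^1·Y^1·Z^1.
  monomial 1·x^1·y^0 ↦ 1·X^1·Y^0·Z^2.
  monomial 3·x^0·y^3 ↦ 3·X^0·Y^3·Z^0.
  monomial 3·x^0·y^1 ↦ 3·X^0·Y^1·Z^2.
  monomial -1·x^0·y^0 ↦ -1·X^0·Y^0·Z^3.
Collecting: F(X, Y, Z) = -X**3 - 2*X**2*Y - X**2*Z + 2*X*Y**2 - 2*X*Y*Z + X*Z**2 + 3*Y**3 + 3*Y*Z**2 - Z**3.


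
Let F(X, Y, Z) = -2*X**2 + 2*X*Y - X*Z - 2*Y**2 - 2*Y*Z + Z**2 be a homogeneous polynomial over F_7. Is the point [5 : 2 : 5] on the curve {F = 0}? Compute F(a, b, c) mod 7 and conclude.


F(5,2,5) ≡ 5 (mod 7); P is NOT on the curve.

Evaluate F(5, 2, 5) term-by-term (mod 7).
  -2*X**2 ↦ -2·25·1·1 = -50
  2*X*Y ↦ 2·5·2·1 = 20
  -X*Z ↦ -1·5·1·5 = -25
  -2*Y**2 ↦ -2·1·4·1 = -8
  -2*Y*Z ↦ -2·1·2·5 = -20
  Z**2 ↦ 1·1·1·25 = 25
Sum: F(5, 2, 5) = (-50) + (20) + (-25) + (-8) + (-20) + (25) = -58.
Reducing mod 7: -58 ≡ 5 (mod 7).
Since F(a, b, c) ≡ 5 ≠ 0 (mod 7), P does NOT lie on the curve.


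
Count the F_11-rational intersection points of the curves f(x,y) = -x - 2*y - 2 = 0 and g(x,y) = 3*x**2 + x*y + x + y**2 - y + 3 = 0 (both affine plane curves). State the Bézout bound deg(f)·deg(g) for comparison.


Common zeros: {(4, 8)}; count = 1; Bézout bound = 2.

deg(f) = 1, deg(g) = 2, so Bézout bound = 2.
Scan x ∈ F_11. For each x, list the y ∈ F_11 with f(x, y) ≡ 0 and those with g(x, y) ≡ 0 (mod 11); the common zeros in that column are the intersection.
  x = 0: f ≡ 0 at y ∈ {10}; g ≡ 0 at y ∈ {6}; common: ∅.
  x = 1: f ≡ 0 at y ∈ {4}; g ≡ 0 at y ∈ {2, 9}; common: ∅.
  x = 2: f ≡ 0 at y ∈ {9}; g ≡ 0 at y ∈ ∅; common: ∅.
  x = 3: f ≡ 0 at y ∈ {3}; g ≡ 0 at y ∈ {0, 9}; common: ∅.
  x = 4: f ≡ 0 at y ∈ {8}; g ≡ 0 at y ∈ {0, 8}; common: {8}.
  x = 5: f ≡ 0 at y ∈ {2}; g ≡ 0 at y ∈ {1, 6}; common: ∅.
  x = 6: f ≡ 0 at y ∈ {7}; g ≡ 0 at y ∈ ∅; common: ∅.
  x = 7: f ≡ 0 at y ∈ {1}; g ≡ 0 at y ∈ ∅; common: ∅.
  x = 8: f ≡ 0 at y ∈ {6}; g ≡ 0 at y ∈ ∅; common: ∅.
  x = 9: f ≡ 0 at y ∈ {0}; g ≡ 0 at y ∈ {1, 2}; common: ∅.
  x = 10: f ≡ 0 at y ∈ {5}; g ≡ 0 at y ∈ ∅; common: ∅.
Collecting: common zeros = {(4, 8)}, so the count is 1.
Comparison with the Bézout bound: 1 ≤ 2 = deg(f)·deg(g), as expected for curves with no common component (the affine F_11-count falls short of the bound because intersections may lie at infinity, over extension fields, or carry multiplicity).


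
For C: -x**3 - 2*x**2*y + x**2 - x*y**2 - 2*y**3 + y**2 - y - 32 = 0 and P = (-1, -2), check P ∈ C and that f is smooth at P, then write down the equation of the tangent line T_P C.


Tangent line at P: -17*x - 35*y - 87 = 0.

Step 1: f(-1, -2) = 0, so P lies on C.
Step 2: partial derivatives
  f_x(x, y) = -3*x**2 - 4*x*y + 2*x - y**2, f_y(x, y) = -2*x**2 - 2*x*y - 6*y**2 + 2*y - 1.
  f_x(P) = -17, f_y(P) = -35 (gradient nonzero, so P is smooth).
Step 3: tangent line at P: -17·(x − -1) + -35·(y − -2) = 0.
Expanding: -17*x - 35*y - 87 = 0.


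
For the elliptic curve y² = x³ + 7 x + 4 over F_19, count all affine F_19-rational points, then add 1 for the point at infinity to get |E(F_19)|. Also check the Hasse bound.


Affine points = {(0, 2), (0, 17), (2, 8), (2, 11), (4, 1), (4, 18), (7, 4), (7, 15), (9, 6), (9, 13), (11, 5), (11, 14), (12, 7), (12, 12), (15, 8), (15, 11), (17, 1), (17, 18)}; affine count = 18; |E(F_19)| = 19.

Discriminant check: Δ ∝ 4a³ + 27b² = 4·7³ + 27·4² = 4·343 + 27·16 ≡ 18 (mod 19). Nonzero ⇒ E is nonsingular.
For each x ∈ F_19, compute rhs = x³ + 7·x + 4 mod 19, then count y ∈ F_19 with y² ≡ rhs.
  x = 0: rhs = 4, matching y values: 2, 17 (2 points).
  x = 1: rhs = 12, matching y values: none (0 points).
  x = 2: rhs = 7, matching y values: 8, 11 (2 points).
  x = 3: rhs = 14, matching y values: none (0 points).
  x = 4: rhs = 1, matching y values: 1, 18 (2 points).
  x = 5: rhs = 12, matching y values: none (0 points).
  x = 6: rhs = 15, matching y values: none (0 points).
  x = 7: rhs = 16, matching y values: 4, 15 (2 points).
  x = 8: rhs = 2, matching y values: none (0 points).
  x = 9: rhs = 17, matching y values: 6, 13 (2 points).
  x = 10: rhs = 10, matching y values: none (0 points).
  x = 11: rhs = 6, matching y values: 5, 14 (2 points).
  x = 12: rhs = 11, matching y values: 7, 12 (2 points).
  x = 13: rhs = 12, matching y values: none (0 points).
  x = 14: rhs = 15, matching y values: none (0 points).
  x = 15: rhs = 7, matching y values: 8, 11 (2 points).
  x = 16: rhs = 13, matching y values: none (0 points).
  x = 17: rhs = 1, matching y values: 1, 18 (2 points).
  x = 18: rhs = 15, matching y values: none (0 points).
Total affine count: 18.
Full point count |E(F_19)| = 18 + 1 = 19.
Hasse bound: |19 − (19+1)| = |-1| = 1 ≤ 2√19 ≈ 8.7178 ✓.


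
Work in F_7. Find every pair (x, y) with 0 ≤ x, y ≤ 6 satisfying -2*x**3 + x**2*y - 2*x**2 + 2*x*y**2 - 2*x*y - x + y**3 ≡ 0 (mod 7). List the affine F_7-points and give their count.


Affine F_7-points: {(0, 0), (2, 1), (4, 1), (5, 4), (6, 2), (6, 5)}; count = 6.

For each of the 49 pairs (x, y) ∈ F_7², evaluate f(x, y) mod 7. Record the zeros.
  x = 0: [0↦0, 1↦1, 2↦1, 3↦6, 4↦1, 5↦6, 6↦6]  zeros at y ∈ {0}
  x = 1: [0↦2, 1↦4, 2↦2, 3↦2, 4↦3, 5↦4, 6↦4]  zeros at y ∈ ∅
  x = 2: [0↦2, 1↦0, 2↦5, 3↦2, 4↦4, 5↦3, 6↦5]  zeros at y ∈ {1}
  x = 3: [0↦2, 1↦5, 2↦5, 3↦1, 4↦6, 5↦5, 6↦4]  zeros at y ∈ ∅
  x = 4: [0↦4, 1↦0, 2↦4, 3↦1, 4↦4, 5↦5, 6↦3]  zeros at y ∈ {1}
  x = 5: [0↦3, 1↦1, 2↦4, 3↦4, 4↦0, 5↦5, 6↦4]  zeros at y ∈ {4}
  x = 6: [0↦1, 1↦3, 2↦0, 3↦5, 4↦3, 5↦0, 6↦2]  zeros at y ∈ {2, 5}
Collecting zeros: affine points = {(0, 0), (2, 1), (4, 1), (5, 4), (6, 2), (6, 5)}.
Total count |C(F_7)_aff| = 6.


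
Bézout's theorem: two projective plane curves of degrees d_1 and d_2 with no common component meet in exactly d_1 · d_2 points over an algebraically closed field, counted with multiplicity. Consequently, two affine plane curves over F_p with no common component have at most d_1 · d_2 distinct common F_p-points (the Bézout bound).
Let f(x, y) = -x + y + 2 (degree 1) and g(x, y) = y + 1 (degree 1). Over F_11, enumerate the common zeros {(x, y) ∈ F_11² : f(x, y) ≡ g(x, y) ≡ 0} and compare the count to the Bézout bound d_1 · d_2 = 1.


Common zeros: {(1, 10)}; count = 1; Bézout bound = 1.

deg(f) = 1, deg(g) = 1, so Bézout bound = 1.
Scan x ∈ F_11. For each x, list the y ∈ F_11 with f(x, y) ≡ 0 and those with g(x, y) ≡ 0 (mod 11); the common zeros in that column are the intersection.
  x = 0: f ≡ 0 at y ∈ {9}; g ≡ 0 at y ∈ {10}; common: ∅.
  x = 1: f ≡ 0 at y ∈ {10}; g ≡ 0 at y ∈ {10}; common: {10}.
  x = 2: f ≡ 0 at y ∈ {0}; g ≡ 0 at y ∈ {10}; common: ∅.
  x = 3: f ≡ 0 at y ∈ {1}; g ≡ 0 at y ∈ {10}; common: ∅.
  x = 4: f ≡ 0 at y ∈ {2}; g ≡ 0 at y ∈ {10}; common: ∅.
  x = 5: f ≡ 0 at y ∈ {3}; g ≡ 0 at y ∈ {10}; common: ∅.
  x = 6: f ≡ 0 at y ∈ {4}; g ≡ 0 at y ∈ {10}; common: ∅.
  x = 7: f ≡ 0 at y ∈ {5}; g ≡ 0 at y ∈ {10}; common: ∅.
  x = 8: f ≡ 0 at y ∈ {6}; g ≡ 0 at y ∈ {10}; common: ∅.
  x = 9: f ≡ 0 at y ∈ {7}; g ≡ 0 at y ∈ {10}; common: ∅.
  x = 10: f ≡ 0 at y ∈ {8}; g ≡ 0 at y ∈ {10}; common: ∅.
Collecting: common zeros = {(1, 10)}, so the count is 1.
Comparison with the Bézout bound: 1 ≤ 1 = deg(f)·deg(g), as expected for curves with no common component (the bound is attained).


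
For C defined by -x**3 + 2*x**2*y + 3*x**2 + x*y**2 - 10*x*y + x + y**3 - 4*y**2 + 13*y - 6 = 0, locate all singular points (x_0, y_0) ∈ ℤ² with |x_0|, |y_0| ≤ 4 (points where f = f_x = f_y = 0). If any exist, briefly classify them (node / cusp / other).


Singular points: {(2, 1)}; classification: node.

Compute partial derivatives:
  f_x = -3*x**2 + 4*x*y + 6*x + y**2 - 10*y + 1.
  f_y = 2*x**2 + 2*x*y - 10*x + 3*y**2 - 8*y + 13.
Scan x_0 ∈ {−4, ..., 4}. For each x_0, f_y(x_0, y) is a polynomial in y; find its integer roots y ∈ {−4, ..., 4}, then test f_x and f at those candidates.
  x = -4: f_y(-4, y) = 3*y**2 - 16*y + 85; no integer root y with |y| ≤ 4.
  x = -3: f_y(-3, y) = 3*y**2 - 14*y + 61; no integer root y with |y| ≤ 4.
  x = -2: f_y(-2, y) = 3*y**2 - 12*y + 41; no integer root y with |y| ≤ 4.
  x = -1: f_y(-1, y) = 3*y**2 - 10*y + 25; no integer root y with |y| ≤ 4.
  x = 0: f_y(0, y) = 3*y**2 - 8*y + 13; no integer root y with |y| ≤ 4.
  x = 1: f_y(1, y) = 3*y**2 - 6*y + 5; no integer root y with |y| ≤ 4.
  x = 2: f_y(2, y) = 3*y**2 - 4*y + 1; vanishes at y ∈ {1}. (2, 1): f_x = 0, f = 0 — SINGULAR.
  x = 3: f_y(3, y) = 3*y**2 - 2*y + 1; no integer root y with |y| ≤ 4.
  x = 4: f_y(4, y) = 3*y**2 + 5; no integer root y with |y| ≤ 4.
Only singular point on the grid: (2, 1).
Classify: substitute x = 2 + u, y = 1 + v and expand: f = -u**3 + 2*u**2*v - u**2 + u*v**2 + v**3 + v**2.
No constant or linear terms (consistent with a singular point). Quadratic part: -u**2 + v**2. Cubic part: -u**3 + 2*u**2*v + u*v**2 + v**3.
The quadratic part v**2 - u**2 = (v − u)(v + u) splits into two distinct linear factors, so there are two distinct tangent lines y − 1 = ±(x − 2) — this is a node (ordinary double point).
Classification: node.


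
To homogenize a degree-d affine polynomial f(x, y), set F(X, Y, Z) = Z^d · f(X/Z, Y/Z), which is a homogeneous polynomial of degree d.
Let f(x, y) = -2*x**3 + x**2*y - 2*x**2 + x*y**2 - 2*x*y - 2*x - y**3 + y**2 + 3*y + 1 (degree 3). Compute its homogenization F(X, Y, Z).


F(X, Y, Z) = -2*X**3 + X**2*Y - 2*X**2*Z + X*Y**2 - 2*X*Y*Z - 2*X*Z**2 - Y**3 + Y**2*Z + 3*Y*Z**2 + Z**3

deg(f) = 3.
Substitute x = X/Z, y = Y/Z into f, then multiply by Z^3.
  monomial -2·x^3·y^0 ↦ -2·X^3·Y^0·Z^0.
  monomial 1·x^2·y^1 ↦ 1·X^2·Y^1·Z^0.
  monomial -2·x^2·y^0 ↦ -2·X^2·Y^0·Z^1.
  monomial 1·x^1·y^2 ↦ 1·X^1·Y^2·Z^0.
  monomial -2·x^1·y^1 ↦ -2·X^1·Y^1·Z^1.
  monomial -2·x^1·y^0 ↦ -2·X^1·Y^0·Z^2.
  monomial -1·x^0·y^3 ↦ -1·X^0·Y^3·Z^0.
  monomial 1·x^0·y^2 ↦ 1·X^0·Y^2·Z^1.
  monomial 3·x^0·y^1 ↦ 3·X^0·Y^1·Z^2.
  monomial 1·x^0·y^0 ↦ 1·X^0·Y^0·Z^3.
Collecting: F(X, Y, Z) = -2*X**3 + X**2*Y - 2*X**2*Z + X*Y**2 - 2*X*Y*Z - 2*X*Z**2 - Y**3 + Y**2*Z + 3*Y*Z**2 + Z**3.


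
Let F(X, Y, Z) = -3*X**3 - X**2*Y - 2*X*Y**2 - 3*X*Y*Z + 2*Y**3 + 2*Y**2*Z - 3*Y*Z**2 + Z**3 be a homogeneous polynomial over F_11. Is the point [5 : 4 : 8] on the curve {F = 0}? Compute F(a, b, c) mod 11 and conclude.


F(5,4,8) ≡ 3 (mod 11); P is NOT on the curve.

Evaluate F(5, 4, 8) term-by-term (mod 11).
  -3*X**3 ↦ -3·125·1·1 = -375
  -X**2*Y ↦ -1·25·4·1 = -100
  -2*X*Y**2 ↦ -2·5·16·1 = -160
  -3*X*Y*Z ↦ -3·5·4·8 = -480
  2*Y**3 ↦ 2·1·64·1 = 128
  2*Y**2*Z ↦ 2·1·16·8 = 256
  -3*Y*Z**2 ↦ -3·1·4·64 = -768
  Z**3 ↦ 1·1·1·512 = 512
Sum: F(5, 4, 8) = (-375) + (-100) + (-160) + (-480) + (128) + (256) + (-768) + (512) = -987.
Reducing mod 11: -987 ≡ 3 (mod 11).
Since F(a, b, c) ≡ 3 ≠ 0 (mod 11), P does NOT lie on the curve.


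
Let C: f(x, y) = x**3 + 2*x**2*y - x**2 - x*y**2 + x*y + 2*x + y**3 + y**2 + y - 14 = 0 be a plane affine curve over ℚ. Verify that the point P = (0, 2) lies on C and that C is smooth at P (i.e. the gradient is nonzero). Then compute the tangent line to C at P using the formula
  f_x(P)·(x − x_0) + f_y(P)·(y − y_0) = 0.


Tangent line at P: 17*y - 34 = 0.

Step 1: f(0, 2) = 0, so P lies on C.
Step 2: partial derivatives
  f_x(x, y) = 3*x**2 + 4*x*y - 2*x - y**2 + y + 2, f_y(x, y) = 2*x**2 - 2*x*y + x + 3*y**2 + 2*y + 1.
  f_x(P) = 0, f_y(P) = 17 (gradient nonzero, so P is smooth).
Step 3: tangent line at P: 0·(x − 0) + 17·(y − 2) = 0.
Expanding: 17*y - 34 = 0.


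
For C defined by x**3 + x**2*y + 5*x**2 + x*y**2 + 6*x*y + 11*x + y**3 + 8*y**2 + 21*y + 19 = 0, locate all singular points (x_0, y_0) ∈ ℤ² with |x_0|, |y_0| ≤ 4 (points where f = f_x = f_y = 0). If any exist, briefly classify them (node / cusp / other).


Singular points: {(-1, -2)}; classification: cusp.

Compute partial derivatives:
  f_x = 3*x**2 + 2*x*y + 10*x + y**2 + 6*y + 11.
  f_y = x**2 + 2*x*y + 6*x + 3*y**2 + 16*y + 21.
Scan x_0 ∈ {−4, ..., 4}. For each x_0, f_y(x_0, y) is a polynomial in y; find its integer roots y ∈ {−4, ..., 4}, then test f_x and f at those candidates.
  x = -4: f_y(-4, y) = 3*y**2 + 8*y + 13; no integer root y with |y| ≤ 4.
  x = -3: f_y(-3, y) = 3*y**2 + 10*y + 12; no integer root y with |y| ≤ 4.
  x = -2: f_y(-2, y) = 3*y**2 + 12*y + 13; no integer root y with |y| ≤ 4.
  x = -1: f_y(-1, y) = 3*y**2 + 14*y + 16; vanishes at y ∈ {-2}. (-1, -2): f_x = 0, f = 0 — SINGULAR.
  x = 0: f_y(0, y) = 3*y**2 + 16*y + 21; vanishes at y ∈ {-3}. (0, -3): f_x = 2 ≠ 0.
  x = 1: f_y(1, y) = 3*y**2 + 18*y + 28; no integer root y with |y| ≤ 4.
  x = 2: f_y(2, y) = 3*y**2 + 20*y + 37; no integer root y with |y| ≤ 4.
  x = 3: f_y(3, y) = 3*y**2 + 22*y + 48; no integer root y with |y| ≤ 4.
  x = 4: f_y(4, y) = 3*y**2 + 24*y + 61; no integer root y with |y| ≤ 4.
Only singular point on the grid: (-1, -2).
Classify: substitute x = -1 + u, y = -2 + v and expand: f = u**3 + u**2*v + u*v**2 + v**3 + v**2.
No constant or linear terms (consistent with a singular point). Quadratic part: v**2. Cubic part: u**3 + u**2*v + u*v**2 + v**3.
The quadratic part v**2 is a perfect square, so there is a single (double) tangent line v = 0, i.e. y = -2. Restricting the cubic part to that line (v = 0) leaves u**3 ≠ 0, so f is not divisible by v and the branch is v² ≈ -u**3 to lowest order — this is a cusp.
Classification: cusp.


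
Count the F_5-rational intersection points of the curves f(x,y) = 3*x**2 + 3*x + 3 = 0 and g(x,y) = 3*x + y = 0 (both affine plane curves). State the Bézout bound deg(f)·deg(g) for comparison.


Common zeros: ∅; count = 0; Bézout bound = 2.

deg(f) = 2, deg(g) = 1, so Bézout bound = 2.
Scan x ∈ F_5. For each x, list the y ∈ F_5 with f(x, y) ≡ 0 and those with g(x, y) ≡ 0 (mod 5); the common zeros in that column are the intersection.
  x = 0: f ≡ 0 at y ∈ ∅; g ≡ 0 at y ∈ {0}; common: ∅.
  x = 1: f ≡ 0 at y ∈ ∅; g ≡ 0 at y ∈ {2}; common: ∅.
  x = 2: f ≡ 0 at y ∈ ∅; g ≡ 0 at y ∈ {4}; common: ∅.
  x = 3: f ≡ 0 at y ∈ ∅; g ≡ 0 at y ∈ {1}; common: ∅.
  x = 4: f ≡ 0 at y ∈ ∅; g ≡ 0 at y ∈ {3}; common: ∅.
Collecting: common zeros = ∅, so the count is 0.
Comparison with the Bézout bound: 0 ≤ 2 = deg(f)·deg(g), as expected for curves with no common component (the affine F_5-count falls short of the bound because intersections may lie at infinity, over extension fields, or carry multiplicity).


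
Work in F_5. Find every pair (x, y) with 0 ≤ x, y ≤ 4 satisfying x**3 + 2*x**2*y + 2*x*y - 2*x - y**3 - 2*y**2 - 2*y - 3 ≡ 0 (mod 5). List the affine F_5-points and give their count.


Affine F_5-points: {(1, 1), (2, 2), (2, 4), (3, 4)}; count = 4.

For each of the 25 pairs (x, y) ∈ F_5², evaluate f(x, y) mod 5. Record the zeros.
  x = 0: [0↦2, 1↦2, 2↦2, 3↦1, 4↦3]  zeros at y ∈ ∅
  x = 1: [0↦1, 1↦0, 2↦4, 3↦2, 4↦3]  zeros at y ∈ {1}
  x = 2: [0↦1, 1↦3, 2↦0, 3↦1, 4↦0]  zeros at y ∈ {2, 4}
  x = 3: [0↦3, 1↦2, 2↦1, 3↦4, 4↦0]  zeros at y ∈ {4}
  x = 4: [0↦3, 1↦3, 2↦3, 3↦2, 4↦4]  zeros at y ∈ ∅
Collecting zeros: affine points = {(1, 1), (2, 2), (2, 4), (3, 4)}.
Total count |C(F_5)_aff| = 4.


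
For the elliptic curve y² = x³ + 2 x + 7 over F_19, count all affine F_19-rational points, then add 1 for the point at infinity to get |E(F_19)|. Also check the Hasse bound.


Affine points = {(0, 8), (0, 11), (2, 0), (5, 3), (5, 16), (6, 8), (6, 11), (10, 1), (10, 18), (11, 7), (11, 12), (12, 7), (12, 12), (13, 8), (13, 11), (14, 9), (14, 10), (15, 7), (15, 12), (18, 2), (18, 17)}; affine count = 21; |E(F_19)| = 22.

Discriminant check: Δ ∝ 4a³ + 27b² = 4·2³ + 27·7² = 4·8 + 27·49 ≡ 6 (mod 19). Nonzero ⇒ E is nonsingular.
For each x ∈ F_19, compute rhs = x³ + 2·x + 7 mod 19, then count y ∈ F_19 with y² ≡ rhs.
  x = 0: rhs = 7, matching y values: 8, 11 (2 points).
  x = 1: rhs = 10, matching y values: none (0 points).
  x = 2: rhs = 0, matching y values: 0 (1 points).
  x = 3: rhs = 2, matching y values: none (0 points).
  x = 4: rhs = 3, matching y values: none (0 points).
  x = 5: rhs = 9, matching y values: 3, 16 (2 points).
  x = 6: rhs = 7, matching y values: 8, 11 (2 points).
  x = 7: rhs = 3, matching y values: none (0 points).
  x = 8: rhs = 3, matching y values: none (0 points).
  x = 9: rhs = 13, matching y values: none (0 points).
  x = 10: rhs = 1, matching y values: 1, 18 (2 points).
  x = 11: rhs = 11, matching y values: 7, 12 (2 points).
  x = 12: rhs = 11, matching y values: 7, 12 (2 points).
  x = 13: rhs = 7, matching y values: 8, 11 (2 points).
  x = 14: rhs = 5, matching y values: 9, 10 (2 points).
  x = 15: rhs = 11, matching y values: 7, 12 (2 points).
  x = 16: rhs = 12, matching y values: none (0 points).
  x = 17: rhs = 14, matching y values: none (0 points).
  x = 18: rhs = 4, matching y values: 2, 17 (2 points).
Total affine count: 21.
Full point count |E(F_19)| = 21 + 1 = 22.
Hasse bound: |22 − (19+1)| = |2| = 2 ≤ 2√19 ≈ 8.7178 ✓.


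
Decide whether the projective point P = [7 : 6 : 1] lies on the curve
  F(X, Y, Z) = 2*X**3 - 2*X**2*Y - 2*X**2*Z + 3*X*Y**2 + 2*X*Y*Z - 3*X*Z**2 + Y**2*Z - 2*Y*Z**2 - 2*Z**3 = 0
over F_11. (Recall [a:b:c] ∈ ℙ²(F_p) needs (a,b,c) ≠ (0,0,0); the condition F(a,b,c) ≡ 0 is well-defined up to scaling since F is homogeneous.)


F(7,6,1) ≡ 5 (mod 11); P is NOT on the curve.

Evaluate F(7, 6, 1) term-by-term (mod 11).
  2*X**3 ↦ 2·343·1·1 = 686
  -2*X**2*Y ↦ -2·49·6·1 = -588
  -2*X**2*Z ↦ -2·49·1·1 = -98
  3*X*Y**2 ↦ 3·7·36·1 = 756
  2*X*Y*Z ↦ 2·7·6·1 = 84
  -3*X*Z**2 ↦ -3·7·1·1 = -21
  Y**2*Z ↦ 1·1·36·1 = 36
  -2*Y*Z**2 ↦ -2·1·6·1 = -12
  -2*Z**3 ↦ -2·1·1·1 = -2
Sum: F(7, 6, 1) = (686) + (-588) + (-98) + (756) + (84) + (-21) + (36) + (-12) + (-2) = 841.
Reducing mod 11: 841 ≡ 5 (mod 11).
Since F(a, b, c) ≡ 5 ≠ 0 (mod 11), P does NOT lie on the curve.
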